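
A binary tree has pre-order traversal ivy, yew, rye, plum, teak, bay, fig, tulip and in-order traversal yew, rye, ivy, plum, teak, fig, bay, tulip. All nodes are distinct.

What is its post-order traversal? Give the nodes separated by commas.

The first element of pre-order is the root; it splits in-order into left and right subtrees.
Root ivy: left subtree has 2 nodes {yew, rye}, right has 5 {plum, teak, fig, bay, tulip}.
  Root yew: left subtree has 0 nodes { }, right has 1 {rye}.
  Root plum: left subtree has 0 nodes { }, right has 4 {teak, fig, bay, tulip}.
    Root teak: left subtree has 0 nodes { }, right has 3 {fig, bay, tulip}.
      Root bay: left subtree has 1 node {fig}, right has 1 {tulip}.

rye, yew, fig, tulip, bay, teak, plum, ivy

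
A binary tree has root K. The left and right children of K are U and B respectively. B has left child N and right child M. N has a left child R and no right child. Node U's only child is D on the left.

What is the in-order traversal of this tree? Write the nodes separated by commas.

In-order visits the left subtree, then the node, then the right subtree.
At K: go left to U.
  At U: go left to D.
    D is a leaf — visit D.
  Visit U.
  At U: no right child.
Visit K.
At K: go right to B.
  At B: go left to N.
    At N: go left to R.
      R is a leaf — visit R.
    Visit N.
    At N: no right child.
  Visit B.
  At B: go right to M.
    M is a leaf — visit M.

D, U, K, R, N, B, M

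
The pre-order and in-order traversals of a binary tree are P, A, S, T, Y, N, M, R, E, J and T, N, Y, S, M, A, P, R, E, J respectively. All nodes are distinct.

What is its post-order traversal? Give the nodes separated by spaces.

The first element of pre-order is the root; it splits in-order into left and right subtrees.
Root P: left subtree has 6 nodes {T, N, Y, S, M, A}, right has 3 {R, E, J}.
  Root A: left subtree has 5 nodes {T, N, Y, S, M}, right has 0 { }.
    Root S: left subtree has 3 nodes {T, N, Y}, right has 1 {M}.
      Root T: left subtree has 0 nodes { }, right has 2 {N, Y}.
        Root Y: left subtree has 1 node {N}, right has 0 { }.
  Root R: left subtree has 0 nodes { }, right has 2 {E, J}.
    Root E: left subtree has 0 nodes { }, right has 1 {J}.

N Y T M S A J E R P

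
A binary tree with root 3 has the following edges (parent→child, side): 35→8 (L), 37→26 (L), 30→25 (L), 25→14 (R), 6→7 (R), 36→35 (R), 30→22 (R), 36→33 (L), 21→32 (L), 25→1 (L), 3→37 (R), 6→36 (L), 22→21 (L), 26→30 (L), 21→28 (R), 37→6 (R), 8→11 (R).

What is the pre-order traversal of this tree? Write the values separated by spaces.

Pre-order visits the node, then its left subtree, then its right subtree.
Visit 3.
At 3: no left child.
At 3: go right to 37.
  Visit 37.
  At 37: go left to 26.
    Visit 26.
    At 26: go left to 30.
      Visit 30.
      At 30: go left to 25.
        Visit 25.
        At 25: go left to 1.
          1 is a leaf — visit 1.
        At 25: go right to 14.
          14 is a leaf — visit 14.
      At 30: go right to 22.
        Visit 22.
        At 22: go left to 21.
          Visit 21.
          At 21: go left to 32.
            32 is a leaf — visit 32.
          At 21: go right to 28.
            28 is a leaf — visit 28.
        At 22: no right child.
    At 26: no right child.
  At 37: go right to 6.
    Visit 6.
    At 6: go left to 36.
      Visit 36.
      At 36: go left to 33.
        33 is a leaf — visit 33.
      At 36: go right to 35.
        Visit 35.
        At 35: go left to 8.
          Visit 8.
          At 8: no left child.
          At 8: go right to 11.
            11 is a leaf — visit 11.
        At 35: no right child.
    At 6: go right to 7.
      7 is a leaf — visit 7.

3 37 26 30 25 1 14 22 21 32 28 6 36 33 35 8 11 7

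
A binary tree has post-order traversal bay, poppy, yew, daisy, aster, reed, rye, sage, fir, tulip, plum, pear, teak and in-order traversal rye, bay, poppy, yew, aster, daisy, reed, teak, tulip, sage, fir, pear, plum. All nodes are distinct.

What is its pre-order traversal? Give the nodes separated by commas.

teak, rye, reed, aster, yew, poppy, bay, daisy, pear, tulip, fir, sage, plum

The last element of post-order is the root; it splits in-order into left and right subtrees.
Root teak: left subtree has 7 nodes {rye, bay, poppy, yew, aster, daisy, reed}, right has 5 {tulip, sage, fir, pear, plum}.
  Root rye: left subtree has 0 nodes { }, right has 6 {bay, poppy, yew, aster, daisy, reed}.
    Root reed: left subtree has 5 nodes {bay, poppy, yew, aster, daisy}, right has 0 { }.
      Root aster: left subtree has 3 nodes {bay, poppy, yew}, right has 1 {daisy}.
        Root yew: left subtree has 2 nodes {bay, poppy}, right has 0 { }.
          Root poppy: left subtree has 1 node {bay}, right has 0 { }.
  Root pear: left subtree has 3 nodes {tulip, sage, fir}, right has 1 {plum}.
    Root tulip: left subtree has 0 nodes { }, right has 2 {sage, fir}.
      Root fir: left subtree has 1 node {sage}, right has 0 { }.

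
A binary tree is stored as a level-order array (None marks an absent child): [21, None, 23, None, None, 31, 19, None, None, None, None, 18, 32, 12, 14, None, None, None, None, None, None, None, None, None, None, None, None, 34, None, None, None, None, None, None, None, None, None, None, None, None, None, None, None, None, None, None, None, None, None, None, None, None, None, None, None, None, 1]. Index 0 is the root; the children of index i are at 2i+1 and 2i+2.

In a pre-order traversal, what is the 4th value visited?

Pre-order visits the node, then its left subtree, then its right subtree.
Visit 21.
At 21: no left child.
At 21: go right to 23.
  Visit 23.
  At 23: go left to 31.
    Visit 31.
    At 31: go left to 18.
      18 is a leaf — visit 18.
    At 31: go right to 32.
      32 is a leaf — visit 32.
  At 23: go right to 19.
    Visit 19.
    At 19: go left to 12.
      Visit 12.
      At 12: go left to 34.
        Visit 34.
        At 34: no left child.
        At 34: go right to 1.
          1 is a leaf — visit 1.
      At 12: no right child.
    At 19: go right to 14.
      14 is a leaf — visit 14.
Full pre-order sequence: 21, 23, 31, 18, 32, 19, 12, 34, 1, 14.

18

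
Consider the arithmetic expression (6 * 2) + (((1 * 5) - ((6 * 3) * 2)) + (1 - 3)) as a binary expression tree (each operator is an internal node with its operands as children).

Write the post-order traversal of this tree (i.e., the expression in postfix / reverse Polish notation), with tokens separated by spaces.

Post-order on an expression tree gives postfix notation: for each operator, emit left operand, right operand, then the operator.

6 2 * 1 5 * 6 3 * 2 * - 1 3 - + +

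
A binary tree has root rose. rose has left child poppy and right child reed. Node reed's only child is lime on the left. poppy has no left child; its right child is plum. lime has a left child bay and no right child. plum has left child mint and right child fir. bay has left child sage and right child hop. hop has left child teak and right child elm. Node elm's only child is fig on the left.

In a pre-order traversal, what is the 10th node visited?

hop

Pre-order visits the node, then its left subtree, then its right subtree.
Visit rose.
At rose: go left to poppy.
  Visit poppy.
  At poppy: no left child.
  At poppy: go right to plum.
    Visit plum.
    At plum: go left to mint.
      mint is a leaf — visit mint.
    At plum: go right to fir.
      fir is a leaf — visit fir.
At rose: go right to reed.
  Visit reed.
  At reed: go left to lime.
    Visit lime.
    At lime: go left to bay.
      Visit bay.
      At bay: go left to sage.
        sage is a leaf — visit sage.
      At bay: go right to hop.
        Visit hop.
        At hop: go left to teak.
          teak is a leaf — visit teak.
        At hop: go right to elm.
          Visit elm.
          At elm: go left to fig.
            fig is a leaf — visit fig.
          At elm: no right child.
    At lime: no right child.
  At reed: no right child.
Full pre-order sequence: rose, poppy, plum, mint, fir, reed, lime, bay, sage, hop, teak, elm, fig.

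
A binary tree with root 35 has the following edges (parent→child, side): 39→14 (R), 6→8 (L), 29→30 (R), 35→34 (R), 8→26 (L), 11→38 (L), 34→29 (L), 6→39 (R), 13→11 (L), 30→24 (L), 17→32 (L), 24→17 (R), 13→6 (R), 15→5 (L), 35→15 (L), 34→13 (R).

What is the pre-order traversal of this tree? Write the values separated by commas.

Pre-order visits the node, then its left subtree, then its right subtree.
Visit 35.
At 35: go left to 15.
  Visit 15.
  At 15: go left to 5.
    5 is a leaf — visit 5.
  At 15: no right child.
At 35: go right to 34.
  Visit 34.
  At 34: go left to 29.
    Visit 29.
    At 29: no left child.
    At 29: go right to 30.
      Visit 30.
      At 30: go left to 24.
        Visit 24.
        At 24: no left child.
        At 24: go right to 17.
          Visit 17.
          At 17: go left to 32.
            32 is a leaf — visit 32.
          At 17: no right child.
      At 30: no right child.
  At 34: go right to 13.
    Visit 13.
    At 13: go left to 11.
      Visit 11.
      At 11: go left to 38.
        38 is a leaf — visit 38.
      At 11: no right child.
    At 13: go right to 6.
      Visit 6.
      At 6: go left to 8.
        Visit 8.
        At 8: go left to 26.
          26 is a leaf — visit 26.
        At 8: no right child.
      At 6: go right to 39.
        Visit 39.
        At 39: no left child.
        At 39: go right to 14.
          14 is a leaf — visit 14.

35, 15, 5, 34, 29, 30, 24, 17, 32, 13, 11, 38, 6, 8, 26, 39, 14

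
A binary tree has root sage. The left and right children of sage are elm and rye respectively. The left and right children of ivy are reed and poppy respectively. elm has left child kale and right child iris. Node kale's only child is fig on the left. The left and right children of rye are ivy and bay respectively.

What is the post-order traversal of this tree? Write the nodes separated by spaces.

Post-order visits the left subtree, then the right subtree, then the node.
At sage: go left to elm.
  At elm: go left to kale.
    At kale: go left to fig.
      fig is a leaf — visit fig.
    At kale: no right child.
    Visit kale.
  At elm: go right to iris.
    iris is a leaf — visit iris.
  Visit elm.
At sage: go right to rye.
  At rye: go left to ivy.
    At ivy: go left to reed.
      reed is a leaf — visit reed.
    At ivy: go right to poppy.
      poppy is a leaf — visit poppy.
    Visit ivy.
  At rye: go right to bay.
    bay is a leaf — visit bay.
  Visit rye.
Visit sage.

fig kale iris elm reed poppy ivy bay rye sage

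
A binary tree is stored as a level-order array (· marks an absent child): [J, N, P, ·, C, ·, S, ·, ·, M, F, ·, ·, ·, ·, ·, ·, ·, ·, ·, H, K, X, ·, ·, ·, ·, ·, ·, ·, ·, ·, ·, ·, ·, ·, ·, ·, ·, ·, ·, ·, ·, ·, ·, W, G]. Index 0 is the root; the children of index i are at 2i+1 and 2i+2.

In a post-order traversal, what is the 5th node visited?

G

Post-order visits the left subtree, then the right subtree, then the node.
At J: go left to N.
  At N: no left child.
  At N: go right to C.
    At C: go left to M.
      At M: no left child.
      At M: go right to H.
        H is a leaf — visit H.
      Visit M.
    At C: go right to F.
      At F: go left to K.
        K is a leaf — visit K.
      At F: go right to X.
        At X: go left to W.
          W is a leaf — visit W.
        At X: go right to G.
          G is a leaf — visit G.
        Visit X.
      Visit F.
    Visit C.
  Visit N.
At J: go right to P.
  At P: no left child.
  At P: go right to S.
    S is a leaf — visit S.
  Visit P.
Visit J.
Full post-order sequence: H, M, K, W, G, X, F, C, N, S, P, J.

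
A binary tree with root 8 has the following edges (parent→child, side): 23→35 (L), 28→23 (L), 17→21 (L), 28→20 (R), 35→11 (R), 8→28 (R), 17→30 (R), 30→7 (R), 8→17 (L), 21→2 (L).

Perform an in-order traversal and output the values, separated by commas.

2, 21, 17, 30, 7, 8, 35, 11, 23, 28, 20

In-order visits the left subtree, then the node, then the right subtree.
At 8: go left to 17.
  At 17: go left to 21.
    At 21: go left to 2.
      2 is a leaf — visit 2.
    Visit 21.
    At 21: no right child.
  Visit 17.
  At 17: go right to 30.
    At 30: no left child.
    Visit 30.
    At 30: go right to 7.
      7 is a leaf — visit 7.
Visit 8.
At 8: go right to 28.
  At 28: go left to 23.
    At 23: go left to 35.
      At 35: no left child.
      Visit 35.
      At 35: go right to 11.
        11 is a leaf — visit 11.
    Visit 23.
    At 23: no right child.
  Visit 28.
  At 28: go right to 20.
    20 is a leaf — visit 20.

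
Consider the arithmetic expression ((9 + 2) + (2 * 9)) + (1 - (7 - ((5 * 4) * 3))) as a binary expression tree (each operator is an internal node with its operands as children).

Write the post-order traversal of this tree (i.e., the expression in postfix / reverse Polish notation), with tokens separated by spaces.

9 2 + 2 9 * + 1 7 5 4 * 3 * - - +

Post-order on an expression tree gives postfix notation: for each operator, emit left operand, right operand, then the operator.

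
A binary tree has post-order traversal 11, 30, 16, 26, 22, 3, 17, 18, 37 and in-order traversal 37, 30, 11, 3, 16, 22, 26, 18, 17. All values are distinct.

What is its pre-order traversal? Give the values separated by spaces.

The last element of post-order is the root; it splits in-order into left and right subtrees.
Root 37: left subtree has 0 nodes { }, right has 8 {30, 11, 3, 16, 22, 26, 18, 17}.
  Root 18: left subtree has 6 nodes {30, 11, 3, 16, 22, 26}, right has 1 {17}.
    Root 3: left subtree has 2 nodes {30, 11}, right has 3 {16, 22, 26}.
      Root 30: left subtree has 0 nodes { }, right has 1 {11}.
      Root 22: left subtree has 1 node {16}, right has 1 {26}.

37 18 3 30 11 22 16 26 17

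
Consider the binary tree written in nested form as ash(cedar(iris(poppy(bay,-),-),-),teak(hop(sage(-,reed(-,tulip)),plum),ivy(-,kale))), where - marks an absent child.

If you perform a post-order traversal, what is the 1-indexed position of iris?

3

Post-order visits the left subtree, then the right subtree, then the node.
At ash: go left to cedar.
  At cedar: go left to iris.
    At iris: go left to poppy.
      At poppy: go left to bay.
        bay is a leaf — visit bay.
      At poppy: no right child.
      Visit poppy.
    At iris: no right child.
    Visit iris.
  At cedar: no right child.
  Visit cedar.
At ash: go right to teak.
  At teak: go left to hop.
    At hop: go left to sage.
      At sage: no left child.
      At sage: go right to reed.
        At reed: no left child.
        At reed: go right to tulip.
          tulip is a leaf — visit tulip.
        Visit reed.
      Visit sage.
    At hop: go right to plum.
      plum is a leaf — visit plum.
    Visit hop.
  At teak: go right to ivy.
    At ivy: no left child.
    At ivy: go right to kale.
      kale is a leaf — visit kale.
    Visit ivy.
  Visit teak.
Visit ash.
Full post-order sequence: bay, poppy, iris, cedar, tulip, reed, sage, plum, hop, kale, ivy, teak, ash.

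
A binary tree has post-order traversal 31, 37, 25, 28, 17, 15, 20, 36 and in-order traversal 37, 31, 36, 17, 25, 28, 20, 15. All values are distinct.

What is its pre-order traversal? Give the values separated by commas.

36, 37, 31, 20, 17, 28, 25, 15

The last element of post-order is the root; it splits in-order into left and right subtrees.
Root 36: left subtree has 2 nodes {37, 31}, right has 5 {17, 25, 28, 20, 15}.
  Root 37: left subtree has 0 nodes { }, right has 1 {31}.
  Root 20: left subtree has 3 nodes {17, 25, 28}, right has 1 {15}.
    Root 17: left subtree has 0 nodes { }, right has 2 {25, 28}.
      Root 28: left subtree has 1 node {25}, right has 0 { }.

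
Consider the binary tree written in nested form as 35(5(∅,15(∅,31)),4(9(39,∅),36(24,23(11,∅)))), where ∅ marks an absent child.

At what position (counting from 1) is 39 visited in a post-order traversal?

Post-order visits the left subtree, then the right subtree, then the node.
At 35: go left to 5.
  At 5: no left child.
  At 5: go right to 15.
    At 15: no left child.
    At 15: go right to 31.
      31 is a leaf — visit 31.
    Visit 15.
  Visit 5.
At 35: go right to 4.
  At 4: go left to 9.
    At 9: go left to 39.
      39 is a leaf — visit 39.
    At 9: no right child.
    Visit 9.
  At 4: go right to 36.
    At 36: go left to 24.
      24 is a leaf — visit 24.
    At 36: go right to 23.
      At 23: go left to 11.
        11 is a leaf — visit 11.
      At 23: no right child.
      Visit 23.
    Visit 36.
  Visit 4.
Visit 35.
Full post-order sequence: 31, 15, 5, 39, 9, 24, 11, 23, 36, 4, 35.

4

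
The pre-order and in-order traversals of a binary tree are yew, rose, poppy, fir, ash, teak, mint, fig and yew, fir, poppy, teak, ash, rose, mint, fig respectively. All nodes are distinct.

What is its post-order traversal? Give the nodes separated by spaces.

fir teak ash poppy fig mint rose yew

The first element of pre-order is the root; it splits in-order into left and right subtrees.
Root yew: left subtree has 0 nodes { }, right has 7 {fir, poppy, teak, ash, rose, mint, fig}.
  Root rose: left subtree has 4 nodes {fir, poppy, teak, ash}, right has 2 {mint, fig}.
    Root poppy: left subtree has 1 node {fir}, right has 2 {teak, ash}.
      Root ash: left subtree has 1 node {teak}, right has 0 { }.
    Root mint: left subtree has 0 nodes { }, right has 1 {fig}.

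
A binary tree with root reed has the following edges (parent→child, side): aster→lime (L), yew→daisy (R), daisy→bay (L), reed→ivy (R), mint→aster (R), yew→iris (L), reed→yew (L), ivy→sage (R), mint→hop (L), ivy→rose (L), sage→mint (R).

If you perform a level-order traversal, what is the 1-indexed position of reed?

Level-order visits nodes level by level from the root, left to right within each level.
Level 0: reed
Level 1: yew, ivy
Level 2: iris, daisy, rose, sage
Level 3: bay, mint
Level 4: hop, aster
Level 5: lime
Full level-order sequence: reed, yew, ivy, iris, daisy, rose, sage, bay, mint, hop, aster, lime.

1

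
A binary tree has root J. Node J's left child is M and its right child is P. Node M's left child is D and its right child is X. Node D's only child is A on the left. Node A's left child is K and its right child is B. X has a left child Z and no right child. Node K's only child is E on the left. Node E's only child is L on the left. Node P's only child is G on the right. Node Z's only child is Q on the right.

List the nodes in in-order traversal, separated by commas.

In-order visits the left subtree, then the node, then the right subtree.
At J: go left to M.
  At M: go left to D.
    At D: go left to A.
      At A: go left to K.
        At K: go left to E.
          At E: go left to L.
            L is a leaf — visit L.
          Visit E.
          At E: no right child.
        Visit K.
        At K: no right child.
      Visit A.
      At A: go right to B.
        B is a leaf — visit B.
    Visit D.
    At D: no right child.
  Visit M.
  At M: go right to X.
    At X: go left to Z.
      At Z: no left child.
      Visit Z.
      At Z: go right to Q.
        Q is a leaf — visit Q.
    Visit X.
    At X: no right child.
Visit J.
At J: go right to P.
  At P: no left child.
  Visit P.
  At P: go right to G.
    G is a leaf — visit G.

L, E, K, A, B, D, M, Z, Q, X, J, P, G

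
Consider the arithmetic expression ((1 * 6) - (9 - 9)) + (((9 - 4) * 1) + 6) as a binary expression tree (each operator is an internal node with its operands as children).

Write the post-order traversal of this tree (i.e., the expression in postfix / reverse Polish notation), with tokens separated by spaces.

1 6 * 9 9 - - 9 4 - 1 * 6 + +

Post-order on an expression tree gives postfix notation: for each operator, emit left operand, right operand, then the operator.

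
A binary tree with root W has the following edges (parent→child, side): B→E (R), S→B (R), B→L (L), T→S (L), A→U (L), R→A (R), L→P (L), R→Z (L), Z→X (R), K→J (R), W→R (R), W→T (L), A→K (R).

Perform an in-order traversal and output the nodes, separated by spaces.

In-order visits the left subtree, then the node, then the right subtree.
At W: go left to T.
  At T: go left to S.
    At S: no left child.
    Visit S.
    At S: go right to B.
      At B: go left to L.
        At L: go left to P.
          P is a leaf — visit P.
        Visit L.
        At L: no right child.
      Visit B.
      At B: go right to E.
        E is a leaf — visit E.
  Visit T.
  At T: no right child.
Visit W.
At W: go right to R.
  At R: go left to Z.
    At Z: no left child.
    Visit Z.
    At Z: go right to X.
      X is a leaf — visit X.
  Visit R.
  At R: go right to A.
    At A: go left to U.
      U is a leaf — visit U.
    Visit A.
    At A: go right to K.
      At K: no left child.
      Visit K.
      At K: go right to J.
        J is a leaf — visit J.

S P L B E T W Z X R U A K J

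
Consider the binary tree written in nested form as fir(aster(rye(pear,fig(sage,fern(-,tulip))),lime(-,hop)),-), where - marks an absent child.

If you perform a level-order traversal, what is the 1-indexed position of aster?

Level-order visits nodes level by level from the root, left to right within each level.
Level 0: fir
Level 1: aster
Level 2: rye, lime
Level 3: pear, fig, hop
Level 4: sage, fern
Level 5: tulip
Full level-order sequence: fir, aster, rye, lime, pear, fig, hop, sage, fern, tulip.

2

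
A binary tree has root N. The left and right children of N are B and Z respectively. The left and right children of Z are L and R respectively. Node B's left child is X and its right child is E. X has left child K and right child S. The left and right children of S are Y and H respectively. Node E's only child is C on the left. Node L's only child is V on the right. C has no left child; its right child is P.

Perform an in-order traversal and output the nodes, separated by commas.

In-order visits the left subtree, then the node, then the right subtree.
At N: go left to B.
  At B: go left to X.
    At X: go left to K.
      K is a leaf — visit K.
    Visit X.
    At X: go right to S.
      At S: go left to Y.
        Y is a leaf — visit Y.
      Visit S.
      At S: go right to H.
        H is a leaf — visit H.
  Visit B.
  At B: go right to E.
    At E: go left to C.
      At C: no left child.
      Visit C.
      At C: go right to P.
        P is a leaf — visit P.
    Visit E.
    At E: no right child.
Visit N.
At N: go right to Z.
  At Z: go left to L.
    At L: no left child.
    Visit L.
    At L: go right to V.
      V is a leaf — visit V.
  Visit Z.
  At Z: go right to R.
    R is a leaf — visit R.

K, X, Y, S, H, B, C, P, E, N, L, V, Z, R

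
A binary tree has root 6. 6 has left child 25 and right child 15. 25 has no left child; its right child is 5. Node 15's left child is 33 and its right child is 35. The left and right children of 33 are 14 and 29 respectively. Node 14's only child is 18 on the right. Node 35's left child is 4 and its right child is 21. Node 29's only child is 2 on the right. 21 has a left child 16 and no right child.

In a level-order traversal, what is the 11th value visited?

Level-order visits nodes level by level from the root, left to right within each level.
Level 0: 6
Level 1: 25, 15
Level 2: 5, 33, 35
Level 3: 14, 29, 4, 21
Level 4: 18, 2, 16
Full level-order sequence: 6, 25, 15, 5, 33, 35, 14, 29, 4, 21, 18, 2, 16.

18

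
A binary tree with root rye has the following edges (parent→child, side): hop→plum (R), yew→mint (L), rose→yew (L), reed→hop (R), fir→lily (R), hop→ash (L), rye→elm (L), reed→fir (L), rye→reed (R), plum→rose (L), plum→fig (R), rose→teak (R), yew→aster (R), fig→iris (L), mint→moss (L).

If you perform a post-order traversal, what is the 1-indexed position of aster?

Post-order visits the left subtree, then the right subtree, then the node.
At rye: go left to elm.
  elm is a leaf — visit elm.
At rye: go right to reed.
  At reed: go left to fir.
    At fir: no left child.
    At fir: go right to lily.
      lily is a leaf — visit lily.
    Visit fir.
  At reed: go right to hop.
    At hop: go left to ash.
      ash is a leaf — visit ash.
    At hop: go right to plum.
      At plum: go left to rose.
        At rose: go left to yew.
          At yew: go left to mint.
            At mint: go left to moss.
              moss is a leaf — visit moss.
            At mint: no right child.
            Visit mint.
          At yew: go right to aster.
            aster is a leaf — visit aster.
          Visit yew.
        At rose: go right to teak.
          teak is a leaf — visit teak.
        Visit rose.
      At plum: go right to fig.
        At fig: go left to iris.
          iris is a leaf — visit iris.
        At fig: no right child.
        Visit fig.
      Visit plum.
    Visit hop.
  Visit reed.
Visit rye.
Full post-order sequence: elm, lily, fir, ash, moss, mint, aster, yew, teak, rose, iris, fig, plum, hop, reed, rye.

7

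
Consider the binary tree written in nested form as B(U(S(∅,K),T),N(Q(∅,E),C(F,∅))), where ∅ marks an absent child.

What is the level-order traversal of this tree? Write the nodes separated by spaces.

B U N S T Q C K E F

Level-order visits nodes level by level from the root, left to right within each level.
Level 0: B
Level 1: U, N
Level 2: S, T, Q, C
Level 3: K, E, F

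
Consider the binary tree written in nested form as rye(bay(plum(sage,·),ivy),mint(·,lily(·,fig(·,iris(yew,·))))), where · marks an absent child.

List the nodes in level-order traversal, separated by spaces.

rye bay mint plum ivy lily sage fig iris yew

Level-order visits nodes level by level from the root, left to right within each level.
Level 0: rye
Level 1: bay, mint
Level 2: plum, ivy, lily
Level 3: sage, fig
Level 4: iris
Level 5: yew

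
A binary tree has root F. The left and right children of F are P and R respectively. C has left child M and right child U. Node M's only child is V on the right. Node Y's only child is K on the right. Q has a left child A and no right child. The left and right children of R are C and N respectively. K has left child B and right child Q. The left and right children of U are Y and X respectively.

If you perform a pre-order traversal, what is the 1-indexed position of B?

Pre-order visits the node, then its left subtree, then its right subtree.
Visit F.
At F: go left to P.
  P is a leaf — visit P.
At F: go right to R.
  Visit R.
  At R: go left to C.
    Visit C.
    At C: go left to M.
      Visit M.
      At M: no left child.
      At M: go right to V.
        V is a leaf — visit V.
    At C: go right to U.
      Visit U.
      At U: go left to Y.
        Visit Y.
        At Y: no left child.
        At Y: go right to K.
          Visit K.
          At K: go left to B.
            B is a leaf — visit B.
          At K: go right to Q.
            Visit Q.
            At Q: go left to A.
              A is a leaf — visit A.
            At Q: no right child.
      At U: go right to X.
        X is a leaf — visit X.
  At R: go right to N.
    N is a leaf — visit N.
Full pre-order sequence: F, P, R, C, M, V, U, Y, K, B, Q, A, X, N.

10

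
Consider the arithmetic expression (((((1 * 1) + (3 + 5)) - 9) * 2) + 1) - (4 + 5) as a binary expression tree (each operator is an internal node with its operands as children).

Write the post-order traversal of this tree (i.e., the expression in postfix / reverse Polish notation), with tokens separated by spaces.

1 1 * 3 5 + + 9 - 2 * 1 + 4 5 + -

Post-order on an expression tree gives postfix notation: for each operator, emit left operand, right operand, then the operator.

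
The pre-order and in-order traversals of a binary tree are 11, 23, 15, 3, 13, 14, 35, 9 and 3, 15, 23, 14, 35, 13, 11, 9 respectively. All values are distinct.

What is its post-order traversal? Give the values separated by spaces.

The first element of pre-order is the root; it splits in-order into left and right subtrees.
Root 11: left subtree has 6 nodes {3, 15, 23, 14, 35, 13}, right has 1 {9}.
  Root 23: left subtree has 2 nodes {3, 15}, right has 3 {14, 35, 13}.
    Root 15: left subtree has 1 node {3}, right has 0 { }.
    Root 13: left subtree has 2 nodes {14, 35}, right has 0 { }.
      Root 14: left subtree has 0 nodes { }, right has 1 {35}.

3 15 35 14 13 23 9 11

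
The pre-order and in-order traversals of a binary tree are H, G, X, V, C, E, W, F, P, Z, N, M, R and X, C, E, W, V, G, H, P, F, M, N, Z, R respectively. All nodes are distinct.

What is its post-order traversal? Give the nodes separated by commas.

W, E, C, V, X, G, P, M, N, R, Z, F, H

The first element of pre-order is the root; it splits in-order into left and right subtrees.
Root H: left subtree has 6 nodes {X, C, E, W, V, G}, right has 6 {P, F, M, N, Z, R}.
  Root G: left subtree has 5 nodes {X, C, E, W, V}, right has 0 { }.
    Root X: left subtree has 0 nodes { }, right has 4 {C, E, W, V}.
      Root V: left subtree has 3 nodes {C, E, W}, right has 0 { }.
        Root C: left subtree has 0 nodes { }, right has 2 {E, W}.
          Root E: left subtree has 0 nodes { }, right has 1 {W}.
  Root F: left subtree has 1 node {P}, right has 4 {M, N, Z, R}.
    Root Z: left subtree has 2 nodes {M, N}, right has 1 {R}.
      Root N: left subtree has 1 node {M}, right has 0 { }.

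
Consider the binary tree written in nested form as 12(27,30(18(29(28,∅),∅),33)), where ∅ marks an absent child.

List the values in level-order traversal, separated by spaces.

Level-order visits nodes level by level from the root, left to right within each level.
Level 0: 12
Level 1: 27, 30
Level 2: 18, 33
Level 3: 29
Level 4: 28

12 27 30 18 33 29 28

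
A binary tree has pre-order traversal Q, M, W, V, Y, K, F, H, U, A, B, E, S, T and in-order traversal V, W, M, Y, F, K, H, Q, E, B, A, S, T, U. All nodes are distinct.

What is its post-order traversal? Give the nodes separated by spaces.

The first element of pre-order is the root; it splits in-order into left and right subtrees.
Root Q: left subtree has 7 nodes {V, W, M, Y, F, K, H}, right has 6 {E, B, A, S, T, U}.
  Root M: left subtree has 2 nodes {V, W}, right has 4 {Y, F, K, H}.
    Root W: left subtree has 1 node {V}, right has 0 { }.
    Root Y: left subtree has 0 nodes { }, right has 3 {F, K, H}.
      Root K: left subtree has 1 node {F}, right has 1 {H}.
  Root U: left subtree has 5 nodes {E, B, A, S, T}, right has 0 { }.
    Root A: left subtree has 2 nodes {E, B}, right has 2 {S, T}.
      Root B: left subtree has 1 node {E}, right has 0 { }.
      Root S: left subtree has 0 nodes { }, right has 1 {T}.

V W F H K Y M E B T S A U Q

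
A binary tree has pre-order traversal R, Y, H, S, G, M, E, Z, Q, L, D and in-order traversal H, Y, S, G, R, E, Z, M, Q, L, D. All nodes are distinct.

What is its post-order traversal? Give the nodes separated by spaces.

The first element of pre-order is the root; it splits in-order into left and right subtrees.
Root R: left subtree has 4 nodes {H, Y, S, G}, right has 6 {E, Z, M, Q, L, D}.
  Root Y: left subtree has 1 node {H}, right has 2 {S, G}.
    Root S: left subtree has 0 nodes { }, right has 1 {G}.
  Root M: left subtree has 2 nodes {E, Z}, right has 3 {Q, L, D}.
    Root E: left subtree has 0 nodes { }, right has 1 {Z}.
    Root Q: left subtree has 0 nodes { }, right has 2 {L, D}.
      Root L: left subtree has 0 nodes { }, right has 1 {D}.

H G S Y Z E D L Q M R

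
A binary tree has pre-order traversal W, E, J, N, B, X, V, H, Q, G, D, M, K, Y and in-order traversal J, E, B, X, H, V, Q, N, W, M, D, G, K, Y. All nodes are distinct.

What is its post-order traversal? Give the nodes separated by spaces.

The first element of pre-order is the root; it splits in-order into left and right subtrees.
Root W: left subtree has 8 nodes {J, E, B, X, H, V, Q, N}, right has 5 {M, D, G, K, Y}.
  Root E: left subtree has 1 node {J}, right has 6 {B, X, H, V, Q, N}.
    Root N: left subtree has 5 nodes {B, X, H, V, Q}, right has 0 { }.
      Root B: left subtree has 0 nodes { }, right has 4 {X, H, V, Q}.
        Root X: left subtree has 0 nodes { }, right has 3 {H, V, Q}.
          Root V: left subtree has 1 node {H}, right has 1 {Q}.
  Root G: left subtree has 2 nodes {M, D}, right has 2 {K, Y}.
    Root D: left subtree has 1 node {M}, right has 0 { }.
    Root K: left subtree has 0 nodes { }, right has 1 {Y}.

J H Q V X B N E M D Y K G W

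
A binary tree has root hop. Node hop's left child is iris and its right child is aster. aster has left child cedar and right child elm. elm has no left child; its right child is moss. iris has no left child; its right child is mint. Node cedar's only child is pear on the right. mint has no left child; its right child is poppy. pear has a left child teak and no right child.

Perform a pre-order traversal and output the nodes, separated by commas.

Pre-order visits the node, then its left subtree, then its right subtree.
Visit hop.
At hop: go left to iris.
  Visit iris.
  At iris: no left child.
  At iris: go right to mint.
    Visit mint.
    At mint: no left child.
    At mint: go right to poppy.
      poppy is a leaf — visit poppy.
At hop: go right to aster.
  Visit aster.
  At aster: go left to cedar.
    Visit cedar.
    At cedar: no left child.
    At cedar: go right to pear.
      Visit pear.
      At pear: go left to teak.
        teak is a leaf — visit teak.
      At pear: no right child.
  At aster: go right to elm.
    Visit elm.
    At elm: no left child.
    At elm: go right to moss.
      moss is a leaf — visit moss.

hop, iris, mint, poppy, aster, cedar, pear, teak, elm, moss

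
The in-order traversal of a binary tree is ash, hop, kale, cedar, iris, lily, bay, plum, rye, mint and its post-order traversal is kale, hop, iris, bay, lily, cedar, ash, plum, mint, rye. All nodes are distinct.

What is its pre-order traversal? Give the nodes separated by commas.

rye, plum, ash, cedar, hop, kale, lily, iris, bay, mint

The last element of post-order is the root; it splits in-order into left and right subtrees.
Root rye: left subtree has 8 nodes {ash, hop, kale, cedar, iris, lily, bay, plum}, right has 1 {mint}.
  Root plum: left subtree has 7 nodes {ash, hop, kale, cedar, iris, lily, bay}, right has 0 { }.
    Root ash: left subtree has 0 nodes { }, right has 6 {hop, kale, cedar, iris, lily, bay}.
      Root cedar: left subtree has 2 nodes {hop, kale}, right has 3 {iris, lily, bay}.
        Root hop: left subtree has 0 nodes { }, right has 1 {kale}.
        Root lily: left subtree has 1 node {iris}, right has 1 {bay}.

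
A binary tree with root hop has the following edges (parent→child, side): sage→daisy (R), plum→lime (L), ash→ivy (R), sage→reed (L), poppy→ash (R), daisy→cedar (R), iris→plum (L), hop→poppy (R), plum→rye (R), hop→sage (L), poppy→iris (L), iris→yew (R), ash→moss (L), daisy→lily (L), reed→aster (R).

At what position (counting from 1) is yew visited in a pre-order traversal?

Pre-order visits the node, then its left subtree, then its right subtree.
Visit hop.
At hop: go left to sage.
  Visit sage.
  At sage: go left to reed.
    Visit reed.
    At reed: no left child.
    At reed: go right to aster.
      aster is a leaf — visit aster.
  At sage: go right to daisy.
    Visit daisy.
    At daisy: go left to lily.
      lily is a leaf — visit lily.
    At daisy: go right to cedar.
      cedar is a leaf — visit cedar.
At hop: go right to poppy.
  Visit poppy.
  At poppy: go left to iris.
    Visit iris.
    At iris: go left to plum.
      Visit plum.
      At plum: go left to lime.
        lime is a leaf — visit lime.
      At plum: go right to rye.
        rye is a leaf — visit rye.
    At iris: go right to yew.
      yew is a leaf — visit yew.
  At poppy: go right to ash.
    Visit ash.
    At ash: go left to moss.
      moss is a leaf — visit moss.
    At ash: go right to ivy.
      ivy is a leaf — visit ivy.
Full pre-order sequence: hop, sage, reed, aster, daisy, lily, cedar, poppy, iris, plum, lime, rye, yew, ash, moss, ivy.

13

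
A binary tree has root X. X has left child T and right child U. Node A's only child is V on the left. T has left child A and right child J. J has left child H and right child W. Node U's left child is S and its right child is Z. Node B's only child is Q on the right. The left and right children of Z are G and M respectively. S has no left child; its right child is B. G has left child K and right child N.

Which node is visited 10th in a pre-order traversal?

Pre-order visits the node, then its left subtree, then its right subtree.
Visit X.
At X: go left to T.
  Visit T.
  At T: go left to A.
    Visit A.
    At A: go left to V.
      V is a leaf — visit V.
    At A: no right child.
  At T: go right to J.
    Visit J.
    At J: go left to H.
      H is a leaf — visit H.
    At J: go right to W.
      W is a leaf — visit W.
At X: go right to U.
  Visit U.
  At U: go left to S.
    Visit S.
    At S: no left child.
    At S: go right to B.
      Visit B.
      At B: no left child.
      At B: go right to Q.
        Q is a leaf — visit Q.
  At U: go right to Z.
    Visit Z.
    At Z: go left to G.
      Visit G.
      At G: go left to K.
        K is a leaf — visit K.
      At G: go right to N.
        N is a leaf — visit N.
    At Z: go right to M.
      M is a leaf — visit M.
Full pre-order sequence: X, T, A, V, J, H, W, U, S, B, Q, Z, G, K, N, M.

B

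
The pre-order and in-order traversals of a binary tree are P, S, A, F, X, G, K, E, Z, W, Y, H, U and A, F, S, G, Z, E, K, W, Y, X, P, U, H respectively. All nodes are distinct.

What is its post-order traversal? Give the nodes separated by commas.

The first element of pre-order is the root; it splits in-order into left and right subtrees.
Root P: left subtree has 10 nodes {A, F, S, G, Z, E, K, W, Y, X}, right has 2 {U, H}.
  Root S: left subtree has 2 nodes {A, F}, right has 7 {G, Z, E, K, W, Y, X}.
    Root A: left subtree has 0 nodes { }, right has 1 {F}.
    Root X: left subtree has 6 nodes {G, Z, E, K, W, Y}, right has 0 { }.
      Root G: left subtree has 0 nodes { }, right has 5 {Z, E, K, W, Y}.
        Root K: left subtree has 2 nodes {Z, E}, right has 2 {W, Y}.
          Root E: left subtree has 1 node {Z}, right has 0 { }.
          Root W: left subtree has 0 nodes { }, right has 1 {Y}.
  Root H: left subtree has 1 node {U}, right has 0 { }.

F, A, Z, E, Y, W, K, G, X, S, U, H, P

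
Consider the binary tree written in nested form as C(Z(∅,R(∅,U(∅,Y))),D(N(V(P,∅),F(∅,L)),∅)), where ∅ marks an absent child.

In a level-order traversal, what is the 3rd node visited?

D

Level-order visits nodes level by level from the root, left to right within each level.
Level 0: C
Level 1: Z, D
Level 2: R, N
Level 3: U, V, F
Level 4: Y, P, L
Full level-order sequence: C, Z, D, R, N, U, V, F, Y, P, L.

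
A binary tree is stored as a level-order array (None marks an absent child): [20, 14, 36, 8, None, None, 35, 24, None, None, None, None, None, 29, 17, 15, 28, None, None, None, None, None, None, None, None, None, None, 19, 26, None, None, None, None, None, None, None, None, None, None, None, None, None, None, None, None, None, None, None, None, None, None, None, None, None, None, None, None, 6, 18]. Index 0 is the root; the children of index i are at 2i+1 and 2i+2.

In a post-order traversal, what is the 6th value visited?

19

Post-order visits the left subtree, then the right subtree, then the node.
At 20: go left to 14.
  At 14: go left to 8.
    At 8: go left to 24.
      At 24: go left to 15.
        15 is a leaf — visit 15.
      At 24: go right to 28.
        28 is a leaf — visit 28.
      Visit 24.
    At 8: no right child.
    Visit 8.
  At 14: no right child.
  Visit 14.
At 20: go right to 36.
  At 36: no left child.
  At 36: go right to 35.
    At 35: go left to 29.
      At 29: go left to 19.
        19 is a leaf — visit 19.
      At 29: go right to 26.
        At 26: go left to 6.
          6 is a leaf — visit 6.
        At 26: go right to 18.
          18 is a leaf — visit 18.
        Visit 26.
      Visit 29.
    At 35: go right to 17.
      17 is a leaf — visit 17.
    Visit 35.
  Visit 36.
Visit 20.
Full post-order sequence: 15, 28, 24, 8, 14, 19, 6, 18, 26, 29, 17, 35, 36, 20.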